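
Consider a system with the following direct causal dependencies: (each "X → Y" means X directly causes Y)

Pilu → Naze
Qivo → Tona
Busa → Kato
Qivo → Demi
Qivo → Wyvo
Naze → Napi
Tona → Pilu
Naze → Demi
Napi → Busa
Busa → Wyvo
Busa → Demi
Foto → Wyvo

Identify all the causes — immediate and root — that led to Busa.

Immediate cause of Busa: Napi.
Further upstream: Qivo, Tona, Pilu, Naze.

Napi, Naze, Pilu, Qivo, Tona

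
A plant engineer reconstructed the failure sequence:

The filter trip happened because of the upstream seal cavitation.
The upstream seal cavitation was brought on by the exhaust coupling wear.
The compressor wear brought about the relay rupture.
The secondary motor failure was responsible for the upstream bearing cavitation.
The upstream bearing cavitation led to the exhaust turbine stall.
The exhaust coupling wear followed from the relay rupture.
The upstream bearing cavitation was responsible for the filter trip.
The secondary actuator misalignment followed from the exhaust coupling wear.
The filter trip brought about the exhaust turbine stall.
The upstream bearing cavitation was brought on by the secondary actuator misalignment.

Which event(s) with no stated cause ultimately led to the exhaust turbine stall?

Tracing upstream from the exhaust turbine stall: the exhaust turbine stall ← the upstream bearing cavitation ← the secondary actuator misalignment ← the exhaust coupling wear ← the relay rupture ← the compressor wear.
A separate upstream branch: the exhaust turbine stall ← the upstream bearing cavitation ← the secondary motor failure.
Each of those chain origins has no stated cause.

the compressor wear, the secondary motor failure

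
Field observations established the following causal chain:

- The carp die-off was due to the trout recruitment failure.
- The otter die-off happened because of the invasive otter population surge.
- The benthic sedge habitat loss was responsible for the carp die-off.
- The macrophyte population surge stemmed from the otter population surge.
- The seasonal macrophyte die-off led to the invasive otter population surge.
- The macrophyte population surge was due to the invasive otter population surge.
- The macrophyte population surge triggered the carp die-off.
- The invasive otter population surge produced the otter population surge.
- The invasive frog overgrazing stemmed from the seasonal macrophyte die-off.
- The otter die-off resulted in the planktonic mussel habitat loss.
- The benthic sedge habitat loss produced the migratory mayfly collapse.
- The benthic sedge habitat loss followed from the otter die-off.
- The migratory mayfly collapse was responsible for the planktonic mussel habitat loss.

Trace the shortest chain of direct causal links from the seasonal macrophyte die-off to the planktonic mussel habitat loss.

the seasonal macrophyte die-off → the invasive otter population surge → the otter die-off → the planktonic mussel habitat loss

the seasonal macrophyte die-off → the invasive otter population surge
the invasive otter population surge → the otter die-off
the otter die-off → the planktonic mussel habitat loss
Length: 3 steps.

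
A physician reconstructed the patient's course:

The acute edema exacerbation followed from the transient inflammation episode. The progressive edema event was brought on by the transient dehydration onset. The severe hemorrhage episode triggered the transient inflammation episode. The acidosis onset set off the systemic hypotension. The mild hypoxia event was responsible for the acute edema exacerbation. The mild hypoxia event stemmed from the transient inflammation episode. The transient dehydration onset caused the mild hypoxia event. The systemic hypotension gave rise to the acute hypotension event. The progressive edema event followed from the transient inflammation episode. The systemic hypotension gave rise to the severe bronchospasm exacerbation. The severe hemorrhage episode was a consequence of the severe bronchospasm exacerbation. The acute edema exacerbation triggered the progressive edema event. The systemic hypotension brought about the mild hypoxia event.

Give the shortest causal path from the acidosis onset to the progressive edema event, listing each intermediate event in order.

the acidosis onset → the systemic hypotension → the mild hypoxia event → the acute edema exacerbation → the progressive edema event

the acidosis onset → the systemic hypotension
the systemic hypotension → the mild hypoxia event
the mild hypoxia event → the acute edema exacerbation
the acute edema exacerbation → the progressive edema event
Length: 4 steps.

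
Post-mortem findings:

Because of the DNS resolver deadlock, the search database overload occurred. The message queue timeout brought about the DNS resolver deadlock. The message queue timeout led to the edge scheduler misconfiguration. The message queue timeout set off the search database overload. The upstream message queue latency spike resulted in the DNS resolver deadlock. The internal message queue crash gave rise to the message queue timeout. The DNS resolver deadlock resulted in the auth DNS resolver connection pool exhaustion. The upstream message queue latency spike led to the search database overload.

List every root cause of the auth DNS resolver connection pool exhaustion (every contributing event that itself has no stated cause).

the internal message queue crash, the upstream message queue latency spike

Tracing upstream from the auth DNS resolver connection pool exhaustion: the auth DNS resolver connection pool exhaustion ← the DNS resolver deadlock ← the upstream message queue latency spike.
A separate upstream branch: the auth DNS resolver connection pool exhaustion ← the DNS resolver deadlock ← the message queue timeout ← the internal message queue crash.
Each of those chain origins has no stated cause.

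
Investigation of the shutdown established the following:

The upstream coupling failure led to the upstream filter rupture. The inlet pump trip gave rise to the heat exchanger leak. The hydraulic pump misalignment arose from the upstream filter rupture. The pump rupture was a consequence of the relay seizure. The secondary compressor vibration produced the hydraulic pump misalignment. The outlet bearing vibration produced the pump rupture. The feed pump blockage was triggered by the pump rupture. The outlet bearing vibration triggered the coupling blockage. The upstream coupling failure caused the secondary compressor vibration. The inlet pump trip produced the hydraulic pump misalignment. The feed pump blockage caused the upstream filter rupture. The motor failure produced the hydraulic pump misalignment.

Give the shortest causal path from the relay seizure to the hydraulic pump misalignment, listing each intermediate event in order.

the relay seizure → the pump rupture → the feed pump blockage → the upstream filter rupture → the hydraulic pump misalignment

the relay seizure → the pump rupture
the pump rupture → the feed pump blockage
the feed pump blockage → the upstream filter rupture
the upstream filter rupture → the hydraulic pump misalignment
Length: 4 steps.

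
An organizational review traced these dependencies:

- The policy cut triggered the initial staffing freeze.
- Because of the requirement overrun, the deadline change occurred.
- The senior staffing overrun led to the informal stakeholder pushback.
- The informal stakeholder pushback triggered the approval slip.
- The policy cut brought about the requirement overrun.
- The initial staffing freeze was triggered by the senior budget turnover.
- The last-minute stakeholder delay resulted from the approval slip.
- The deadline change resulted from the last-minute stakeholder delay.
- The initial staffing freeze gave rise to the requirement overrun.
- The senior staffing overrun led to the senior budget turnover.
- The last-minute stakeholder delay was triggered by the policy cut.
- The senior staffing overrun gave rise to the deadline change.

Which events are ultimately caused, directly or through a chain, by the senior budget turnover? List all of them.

Direct effects: the initial staffing freeze.
2 steps out: the requirement overrun.
3 steps out: the deadline change.
Not reachable from it: the senior staffing overrun, the informal stakeholder pushback, the policy cut, the approval slip, the last-minute stakeholder delay.

the deadline change, the initial staffing freeze, the requirement overrun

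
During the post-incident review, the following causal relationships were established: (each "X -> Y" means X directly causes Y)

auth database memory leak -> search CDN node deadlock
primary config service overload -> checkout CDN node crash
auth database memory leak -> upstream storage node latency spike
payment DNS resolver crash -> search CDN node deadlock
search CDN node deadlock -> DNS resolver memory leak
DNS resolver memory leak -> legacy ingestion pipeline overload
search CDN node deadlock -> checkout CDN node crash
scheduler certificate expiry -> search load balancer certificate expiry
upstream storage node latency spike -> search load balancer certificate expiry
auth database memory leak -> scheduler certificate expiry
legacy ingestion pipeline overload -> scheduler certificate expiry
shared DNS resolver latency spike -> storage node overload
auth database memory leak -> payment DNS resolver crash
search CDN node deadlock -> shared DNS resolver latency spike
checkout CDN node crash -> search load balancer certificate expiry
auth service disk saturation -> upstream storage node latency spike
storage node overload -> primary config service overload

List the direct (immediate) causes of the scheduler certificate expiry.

the auth database memory leak, the legacy ingestion pipeline overload

Upstream contributors include the payment DNS resolver crash, the search CDN node deadlock, the DNS resolver memory leak, but only the auth database memory leak, the legacy ingestion pipeline overload feed directly into the scheduler certificate expiry.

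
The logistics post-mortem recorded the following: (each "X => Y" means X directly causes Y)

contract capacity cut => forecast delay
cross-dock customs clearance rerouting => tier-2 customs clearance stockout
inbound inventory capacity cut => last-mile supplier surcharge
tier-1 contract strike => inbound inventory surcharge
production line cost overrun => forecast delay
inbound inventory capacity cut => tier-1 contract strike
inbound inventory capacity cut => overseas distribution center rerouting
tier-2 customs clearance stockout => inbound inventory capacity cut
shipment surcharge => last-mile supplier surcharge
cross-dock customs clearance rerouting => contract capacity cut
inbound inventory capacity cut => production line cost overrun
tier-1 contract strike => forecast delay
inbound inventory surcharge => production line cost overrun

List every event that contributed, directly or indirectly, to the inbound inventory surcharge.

Immediate cause of the inbound inventory surcharge: the tier-1 contract strike.
Further upstream: the cross-dock customs clearance rerouting, the tier-2 customs clearance stockout, the inbound inventory capacity cut.

the cross-dock customs clearance rerouting, the inbound inventory capacity cut, the tier-1 contract strike, the tier-2 customs clearance stockout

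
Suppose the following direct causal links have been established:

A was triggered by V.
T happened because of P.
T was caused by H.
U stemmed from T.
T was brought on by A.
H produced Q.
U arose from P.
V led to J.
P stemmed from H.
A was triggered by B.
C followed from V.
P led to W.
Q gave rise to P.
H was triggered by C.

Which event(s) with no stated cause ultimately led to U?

Tracing upstream from U: U ← T ← A ← V.
A separate upstream branch: U ← T ← A ← B.
Each of those chain origins has no stated cause.

B, V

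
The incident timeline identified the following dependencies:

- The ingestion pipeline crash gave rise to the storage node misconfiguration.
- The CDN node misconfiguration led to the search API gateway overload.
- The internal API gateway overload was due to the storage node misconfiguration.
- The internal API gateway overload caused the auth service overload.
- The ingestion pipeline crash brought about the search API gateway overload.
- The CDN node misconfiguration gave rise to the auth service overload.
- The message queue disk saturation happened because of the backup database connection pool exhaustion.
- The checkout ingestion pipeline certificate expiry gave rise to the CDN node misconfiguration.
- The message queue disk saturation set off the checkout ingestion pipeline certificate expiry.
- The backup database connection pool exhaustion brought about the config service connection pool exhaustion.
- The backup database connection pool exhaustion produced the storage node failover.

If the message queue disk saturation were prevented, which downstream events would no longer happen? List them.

Downstream of the message queue disk saturation: the checkout ingestion pipeline certificate expiry, the CDN node misconfiguration, the search API gateway overload, the auth service overload.
Of those, still caused via another path: the search API gateway overload, the auth service overload.
The remainder have no surviving cause.

the CDN node misconfiguration, the checkout ingestion pipeline certificate expiry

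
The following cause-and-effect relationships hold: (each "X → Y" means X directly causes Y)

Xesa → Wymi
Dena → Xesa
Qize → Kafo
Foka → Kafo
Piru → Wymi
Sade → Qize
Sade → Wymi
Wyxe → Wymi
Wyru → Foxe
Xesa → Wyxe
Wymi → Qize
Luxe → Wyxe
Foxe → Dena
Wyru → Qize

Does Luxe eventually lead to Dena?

Luxe leads to Wyxe, Wymi, Qize, Kafo; Dena is not among them.

No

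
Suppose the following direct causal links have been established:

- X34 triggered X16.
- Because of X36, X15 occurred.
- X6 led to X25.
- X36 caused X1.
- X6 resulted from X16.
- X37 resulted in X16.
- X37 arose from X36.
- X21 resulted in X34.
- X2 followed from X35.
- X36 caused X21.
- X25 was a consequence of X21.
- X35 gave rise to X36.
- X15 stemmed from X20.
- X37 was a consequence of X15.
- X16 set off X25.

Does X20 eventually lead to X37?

Yes

There is a causal chain: X20 → X15 → X37.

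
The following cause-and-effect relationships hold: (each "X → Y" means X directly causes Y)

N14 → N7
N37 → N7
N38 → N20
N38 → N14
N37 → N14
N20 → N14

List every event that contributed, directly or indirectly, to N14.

N20, N37, N38

Immediate causes of N14: N37, N38, N20.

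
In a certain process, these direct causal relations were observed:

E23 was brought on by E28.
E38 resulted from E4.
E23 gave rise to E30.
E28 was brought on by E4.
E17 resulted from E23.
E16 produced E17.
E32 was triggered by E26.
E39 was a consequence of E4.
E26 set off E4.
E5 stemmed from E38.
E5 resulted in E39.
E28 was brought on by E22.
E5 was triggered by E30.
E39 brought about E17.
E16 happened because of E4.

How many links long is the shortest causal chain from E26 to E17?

3

Shortest chain: E26 → E4 → E16 → E17.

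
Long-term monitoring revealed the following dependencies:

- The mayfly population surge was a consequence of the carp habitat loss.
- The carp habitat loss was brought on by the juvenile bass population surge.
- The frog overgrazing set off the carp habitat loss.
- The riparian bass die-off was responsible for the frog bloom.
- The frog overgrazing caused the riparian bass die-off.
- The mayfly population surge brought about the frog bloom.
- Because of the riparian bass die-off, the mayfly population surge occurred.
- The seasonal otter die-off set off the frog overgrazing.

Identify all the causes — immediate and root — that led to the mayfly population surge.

Immediate causes of the mayfly population surge: the carp habitat loss, the riparian bass die-off.
Further upstream: the seasonal otter die-off, the frog overgrazing, the juvenile bass population surge.

the carp habitat loss, the frog overgrazing, the juvenile bass population surge, the riparian bass die-off, the seasonal otter die-off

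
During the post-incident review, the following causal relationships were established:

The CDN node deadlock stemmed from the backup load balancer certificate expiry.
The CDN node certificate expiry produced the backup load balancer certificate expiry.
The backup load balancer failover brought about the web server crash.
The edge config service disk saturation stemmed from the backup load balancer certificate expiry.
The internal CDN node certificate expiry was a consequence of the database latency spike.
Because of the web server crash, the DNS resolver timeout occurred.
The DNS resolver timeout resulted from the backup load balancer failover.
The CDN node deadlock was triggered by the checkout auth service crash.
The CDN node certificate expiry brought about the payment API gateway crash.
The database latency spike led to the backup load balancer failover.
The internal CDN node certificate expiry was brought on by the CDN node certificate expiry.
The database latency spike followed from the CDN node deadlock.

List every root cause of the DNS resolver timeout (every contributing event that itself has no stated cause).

Tracing upstream from the DNS resolver timeout: the DNS resolver timeout ← the backup load balancer failover ← the database latency spike ← the CDN node deadlock ← the backup load balancer certificate expiry ← the CDN node certificate expiry.
A separate upstream branch: the DNS resolver timeout ← the backup load balancer failover ← the database latency spike ← the CDN node deadlock ← the checkout auth service crash.
Each of those chain origins has no stated cause.

the CDN node certificate expiry, the checkout auth service crash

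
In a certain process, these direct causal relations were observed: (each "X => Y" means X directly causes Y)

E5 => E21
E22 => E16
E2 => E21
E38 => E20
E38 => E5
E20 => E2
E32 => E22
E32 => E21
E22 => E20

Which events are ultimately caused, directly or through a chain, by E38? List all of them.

Direct effects: E5, E20.
2 steps out: E2, E21.
Not reachable from it: E32, E22, E16.

E2, E20, E21, E5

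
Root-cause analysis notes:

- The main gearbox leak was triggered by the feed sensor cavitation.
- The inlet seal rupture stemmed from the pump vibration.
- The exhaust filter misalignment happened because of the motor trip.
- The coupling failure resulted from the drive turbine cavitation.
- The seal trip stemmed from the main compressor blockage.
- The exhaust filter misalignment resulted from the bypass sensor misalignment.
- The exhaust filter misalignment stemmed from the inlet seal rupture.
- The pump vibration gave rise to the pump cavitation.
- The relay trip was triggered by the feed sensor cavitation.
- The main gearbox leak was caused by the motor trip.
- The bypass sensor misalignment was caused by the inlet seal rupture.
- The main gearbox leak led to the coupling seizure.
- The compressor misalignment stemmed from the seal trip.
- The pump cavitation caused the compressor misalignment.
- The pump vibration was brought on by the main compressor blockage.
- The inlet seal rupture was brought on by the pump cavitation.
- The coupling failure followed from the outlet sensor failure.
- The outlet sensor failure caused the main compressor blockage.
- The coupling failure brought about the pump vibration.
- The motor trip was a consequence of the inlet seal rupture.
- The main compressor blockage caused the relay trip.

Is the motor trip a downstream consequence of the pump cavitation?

There is a causal chain: the pump cavitation → the inlet seal rupture → the motor trip.

Yes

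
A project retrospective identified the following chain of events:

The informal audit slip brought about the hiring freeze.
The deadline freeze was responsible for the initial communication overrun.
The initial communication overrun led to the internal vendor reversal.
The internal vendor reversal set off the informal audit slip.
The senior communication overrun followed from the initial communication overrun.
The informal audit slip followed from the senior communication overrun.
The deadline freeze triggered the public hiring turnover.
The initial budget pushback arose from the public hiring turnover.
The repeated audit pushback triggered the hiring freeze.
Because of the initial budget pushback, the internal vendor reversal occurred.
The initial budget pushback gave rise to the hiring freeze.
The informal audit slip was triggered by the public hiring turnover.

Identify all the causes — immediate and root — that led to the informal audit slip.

the deadline freeze, the initial budget pushback, the initial communication overrun, the internal vendor reversal, the public hiring turnover, the senior communication overrun

Immediate causes of the informal audit slip: the public hiring turnover, the internal vendor reversal, the senior communication overrun.
Further upstream: the deadline freeze, the initial communication overrun, the initial budget pushback.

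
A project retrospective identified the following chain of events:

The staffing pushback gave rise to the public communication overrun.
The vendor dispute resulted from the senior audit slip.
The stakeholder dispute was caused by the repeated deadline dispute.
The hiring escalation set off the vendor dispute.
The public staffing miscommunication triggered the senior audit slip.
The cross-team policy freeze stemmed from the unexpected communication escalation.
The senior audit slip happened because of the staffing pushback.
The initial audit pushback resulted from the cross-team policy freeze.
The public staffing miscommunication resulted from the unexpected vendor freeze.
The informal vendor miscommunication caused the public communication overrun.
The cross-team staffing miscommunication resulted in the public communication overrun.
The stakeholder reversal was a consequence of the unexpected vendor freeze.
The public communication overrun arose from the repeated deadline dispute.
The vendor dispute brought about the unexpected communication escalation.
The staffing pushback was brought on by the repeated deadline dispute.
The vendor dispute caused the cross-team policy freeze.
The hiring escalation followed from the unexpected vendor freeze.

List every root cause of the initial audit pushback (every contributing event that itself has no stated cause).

Tracing upstream from the initial audit pushback: the initial audit pushback ← the cross-team policy freeze ← the vendor dispute ← the hiring escalation ← the unexpected vendor freeze.
A separate upstream branch: the initial audit pushback ← the cross-team policy freeze ← the vendor dispute ← the senior audit slip ← the staffing pushback ← the repeated deadline dispute.
Each of those chain origins has no stated cause.

the repeated deadline dispute, the unexpected vendor freeze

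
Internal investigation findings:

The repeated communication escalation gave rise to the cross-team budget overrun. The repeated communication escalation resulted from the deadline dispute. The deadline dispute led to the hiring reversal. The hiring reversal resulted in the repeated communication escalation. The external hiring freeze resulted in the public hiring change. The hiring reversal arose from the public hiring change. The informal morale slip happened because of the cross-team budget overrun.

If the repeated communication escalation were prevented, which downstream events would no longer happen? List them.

Downstream of the repeated communication escalation: the cross-team budget overrun, the informal morale slip.

the cross-team budget overrun, the informal morale slip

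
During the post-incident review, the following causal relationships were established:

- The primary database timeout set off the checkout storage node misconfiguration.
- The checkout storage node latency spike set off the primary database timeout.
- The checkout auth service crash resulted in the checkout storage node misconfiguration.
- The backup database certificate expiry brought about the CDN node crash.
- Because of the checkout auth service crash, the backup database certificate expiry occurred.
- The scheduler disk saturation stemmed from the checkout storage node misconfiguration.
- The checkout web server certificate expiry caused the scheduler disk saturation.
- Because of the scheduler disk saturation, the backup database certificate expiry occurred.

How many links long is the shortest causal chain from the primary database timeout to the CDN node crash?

Shortest chain: the primary database timeout → the checkout storage node misconfiguration → the scheduler disk saturation → the backup database certificate expiry → the CDN node crash.

4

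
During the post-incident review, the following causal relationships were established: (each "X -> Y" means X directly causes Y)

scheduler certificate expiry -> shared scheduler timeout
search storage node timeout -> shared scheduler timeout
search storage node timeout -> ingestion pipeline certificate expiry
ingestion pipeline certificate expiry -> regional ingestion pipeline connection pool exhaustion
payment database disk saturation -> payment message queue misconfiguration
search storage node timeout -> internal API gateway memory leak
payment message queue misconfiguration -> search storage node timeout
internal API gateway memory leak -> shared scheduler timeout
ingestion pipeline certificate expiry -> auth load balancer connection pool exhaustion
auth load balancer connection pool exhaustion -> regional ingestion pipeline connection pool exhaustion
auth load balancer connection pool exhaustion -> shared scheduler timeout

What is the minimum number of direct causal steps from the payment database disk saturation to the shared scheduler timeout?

Shortest chain: the payment database disk saturation → the payment message queue misconfiguration → the search storage node timeout → the shared scheduler timeout.

3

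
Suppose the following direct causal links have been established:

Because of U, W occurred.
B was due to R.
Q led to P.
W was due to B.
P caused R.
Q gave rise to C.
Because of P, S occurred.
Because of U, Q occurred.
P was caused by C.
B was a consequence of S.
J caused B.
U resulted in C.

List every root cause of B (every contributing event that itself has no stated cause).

Tracing upstream from B: B ← S ← P ← Q ← U.
A separate upstream branch: B ← J.
Each of those chain origins has no stated cause.

J, U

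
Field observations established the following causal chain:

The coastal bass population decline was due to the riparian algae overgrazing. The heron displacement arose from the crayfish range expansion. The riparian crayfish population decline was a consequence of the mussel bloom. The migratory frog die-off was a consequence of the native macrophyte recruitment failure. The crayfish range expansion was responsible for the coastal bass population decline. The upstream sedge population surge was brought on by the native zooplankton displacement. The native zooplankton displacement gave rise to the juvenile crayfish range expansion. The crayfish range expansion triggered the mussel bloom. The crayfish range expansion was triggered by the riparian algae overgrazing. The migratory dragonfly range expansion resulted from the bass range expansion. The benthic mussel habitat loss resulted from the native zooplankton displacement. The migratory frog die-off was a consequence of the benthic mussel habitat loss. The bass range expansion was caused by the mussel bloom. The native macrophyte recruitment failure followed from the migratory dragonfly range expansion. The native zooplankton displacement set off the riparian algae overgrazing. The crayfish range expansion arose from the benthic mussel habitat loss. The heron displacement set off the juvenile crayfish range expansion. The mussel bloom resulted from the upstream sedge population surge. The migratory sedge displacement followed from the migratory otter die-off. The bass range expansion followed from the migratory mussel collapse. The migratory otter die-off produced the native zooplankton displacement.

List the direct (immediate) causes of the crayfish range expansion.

the benthic mussel habitat loss, the riparian algae overgrazing

Upstream contributors include the migratory otter die-off, the native zooplankton displacement, but only the benthic mussel habitat loss, the riparian algae overgrazing feed directly into the crayfish range expansion.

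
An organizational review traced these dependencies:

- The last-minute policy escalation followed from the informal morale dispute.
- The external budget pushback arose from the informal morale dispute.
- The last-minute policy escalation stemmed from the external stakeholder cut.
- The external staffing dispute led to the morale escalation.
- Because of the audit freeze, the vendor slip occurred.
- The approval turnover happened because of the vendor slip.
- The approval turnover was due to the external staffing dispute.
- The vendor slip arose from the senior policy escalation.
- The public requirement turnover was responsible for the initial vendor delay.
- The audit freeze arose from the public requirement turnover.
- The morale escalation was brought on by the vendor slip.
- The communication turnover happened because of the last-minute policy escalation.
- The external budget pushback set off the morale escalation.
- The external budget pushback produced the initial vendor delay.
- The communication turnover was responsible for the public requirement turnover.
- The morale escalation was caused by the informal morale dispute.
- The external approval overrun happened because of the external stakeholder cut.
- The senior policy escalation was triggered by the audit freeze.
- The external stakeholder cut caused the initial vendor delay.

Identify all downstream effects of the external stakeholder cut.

Direct effects: the external approval overrun, the last-minute policy escalation, the initial vendor delay.
2 steps out: the communication turnover.
3 steps out: the public requirement turnover.
4 steps out: the audit freeze.
5 steps out: the senior policy escalation, the vendor slip.
6 steps out: the morale escalation, the approval turnover.
Not reachable from it: the informal morale dispute, the external budget pushback, the external staffing dispute.

the approval turnover, the audit freeze, the communication turnover, the external approval overrun, the initial vendor delay, the last-minute policy escalation, the morale escalation, the public requirement turnover, the senior policy escalation, the vendor slip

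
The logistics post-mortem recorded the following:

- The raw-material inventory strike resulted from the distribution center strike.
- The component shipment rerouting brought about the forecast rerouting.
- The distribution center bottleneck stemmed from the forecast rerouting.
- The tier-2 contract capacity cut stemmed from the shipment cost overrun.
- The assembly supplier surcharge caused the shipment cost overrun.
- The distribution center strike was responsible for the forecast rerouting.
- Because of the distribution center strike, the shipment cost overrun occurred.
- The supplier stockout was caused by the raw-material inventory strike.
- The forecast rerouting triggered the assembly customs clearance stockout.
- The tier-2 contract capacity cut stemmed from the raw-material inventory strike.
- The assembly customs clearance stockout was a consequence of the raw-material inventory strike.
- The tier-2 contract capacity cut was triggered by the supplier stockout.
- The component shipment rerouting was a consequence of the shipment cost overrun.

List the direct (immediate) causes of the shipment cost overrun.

the assembly supplier surcharge, the distribution center strike

the assembly supplier surcharge, the distribution center strike → the shipment cost overrun with nothing further upstream stated.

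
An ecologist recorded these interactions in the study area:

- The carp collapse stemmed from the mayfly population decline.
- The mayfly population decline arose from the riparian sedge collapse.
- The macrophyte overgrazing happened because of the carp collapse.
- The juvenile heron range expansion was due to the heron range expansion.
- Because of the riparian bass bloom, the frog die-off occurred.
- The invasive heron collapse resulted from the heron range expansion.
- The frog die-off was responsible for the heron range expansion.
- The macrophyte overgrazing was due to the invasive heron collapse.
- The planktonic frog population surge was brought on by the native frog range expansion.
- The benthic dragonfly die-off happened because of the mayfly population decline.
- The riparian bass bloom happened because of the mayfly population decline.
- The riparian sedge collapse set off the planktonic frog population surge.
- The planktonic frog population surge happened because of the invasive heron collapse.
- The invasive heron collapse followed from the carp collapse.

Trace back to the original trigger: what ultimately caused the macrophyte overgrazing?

Tracing upstream from the macrophyte overgrazing: the macrophyte overgrazing ← the carp collapse ← the mayfly population decline ← the riparian sedge collapse.
The riparian sedge collapse has no stated cause, so it is the root.

the riparian sedge collapse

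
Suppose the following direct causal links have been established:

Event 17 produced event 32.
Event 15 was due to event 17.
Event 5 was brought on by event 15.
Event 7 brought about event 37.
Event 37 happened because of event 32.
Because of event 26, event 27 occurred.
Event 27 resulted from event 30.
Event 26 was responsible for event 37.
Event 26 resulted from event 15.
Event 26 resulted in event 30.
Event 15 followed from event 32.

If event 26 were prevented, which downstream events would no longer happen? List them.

event 27, event 30

Downstream of event 26: event 30, event 27, event 37.
Of those, still caused via another path: event 37.
The remainder have no surviving cause.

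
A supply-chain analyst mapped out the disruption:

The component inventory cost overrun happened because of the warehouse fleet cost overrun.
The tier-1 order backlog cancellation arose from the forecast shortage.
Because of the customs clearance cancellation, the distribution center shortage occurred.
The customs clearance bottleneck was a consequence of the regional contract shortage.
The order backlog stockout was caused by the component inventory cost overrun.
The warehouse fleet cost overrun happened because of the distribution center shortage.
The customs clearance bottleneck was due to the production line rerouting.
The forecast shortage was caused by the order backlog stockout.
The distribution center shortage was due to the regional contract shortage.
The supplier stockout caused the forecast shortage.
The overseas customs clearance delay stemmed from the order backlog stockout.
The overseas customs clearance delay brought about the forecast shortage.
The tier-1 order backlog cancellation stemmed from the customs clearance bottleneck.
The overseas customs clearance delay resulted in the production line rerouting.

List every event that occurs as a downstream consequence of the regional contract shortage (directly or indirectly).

the component inventory cost overrun, the customs clearance bottleneck, the distribution center shortage, the forecast shortage, the order backlog stockout, the overseas customs clearance delay, the production line rerouting, the tier-1 order backlog cancellation, the warehouse fleet cost overrun

Direct effects: the distribution center shortage, the customs clearance bottleneck.
2 steps out: the warehouse fleet cost overrun, the tier-1 order backlog cancellation.
3 steps out: the component inventory cost overrun.
4 steps out: the order backlog stockout.
5 steps out: the overseas customs clearance delay, the forecast shortage.
6 steps out: the production line rerouting.
Not reachable from it: the customs clearance cancellation, the supplier stockout.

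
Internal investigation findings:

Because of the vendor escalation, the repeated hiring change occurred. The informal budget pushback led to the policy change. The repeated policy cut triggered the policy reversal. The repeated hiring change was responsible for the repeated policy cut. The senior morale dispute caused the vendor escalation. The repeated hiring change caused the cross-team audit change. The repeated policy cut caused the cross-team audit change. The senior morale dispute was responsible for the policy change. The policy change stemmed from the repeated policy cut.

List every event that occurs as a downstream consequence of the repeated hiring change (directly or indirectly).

Direct effects: the repeated policy cut, the cross-team audit change.
2 steps out: the policy reversal, the policy change.
Not reachable from it: the senior morale dispute, the vendor escalation, the informal budget pushback.

the cross-team audit change, the policy change, the policy reversal, the repeated policy cut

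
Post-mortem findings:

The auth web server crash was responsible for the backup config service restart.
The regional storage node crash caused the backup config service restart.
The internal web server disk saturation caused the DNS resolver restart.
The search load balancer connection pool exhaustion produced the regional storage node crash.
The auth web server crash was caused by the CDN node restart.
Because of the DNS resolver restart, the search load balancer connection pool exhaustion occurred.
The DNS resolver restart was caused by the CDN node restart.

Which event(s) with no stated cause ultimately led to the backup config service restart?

the CDN node restart, the internal web server disk saturation

Tracing upstream from the backup config service restart: the backup config service restart ← the auth web server crash ← the CDN node restart.
A separate upstream branch: the backup config service restart ← the regional storage node crash ← the search load balancer connection pool exhaustion ← the DNS resolver restart ← the internal web server disk saturation.
Each of those chain origins has no stated cause.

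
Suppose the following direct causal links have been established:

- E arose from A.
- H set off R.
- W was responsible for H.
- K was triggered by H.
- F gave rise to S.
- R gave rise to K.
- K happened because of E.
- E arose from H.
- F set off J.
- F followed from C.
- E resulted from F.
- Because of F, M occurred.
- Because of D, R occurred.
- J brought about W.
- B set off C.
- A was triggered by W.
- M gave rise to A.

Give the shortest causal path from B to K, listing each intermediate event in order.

B → C
C → F
F → E
E → K
Length: 4 steps.

B → C → F → E → K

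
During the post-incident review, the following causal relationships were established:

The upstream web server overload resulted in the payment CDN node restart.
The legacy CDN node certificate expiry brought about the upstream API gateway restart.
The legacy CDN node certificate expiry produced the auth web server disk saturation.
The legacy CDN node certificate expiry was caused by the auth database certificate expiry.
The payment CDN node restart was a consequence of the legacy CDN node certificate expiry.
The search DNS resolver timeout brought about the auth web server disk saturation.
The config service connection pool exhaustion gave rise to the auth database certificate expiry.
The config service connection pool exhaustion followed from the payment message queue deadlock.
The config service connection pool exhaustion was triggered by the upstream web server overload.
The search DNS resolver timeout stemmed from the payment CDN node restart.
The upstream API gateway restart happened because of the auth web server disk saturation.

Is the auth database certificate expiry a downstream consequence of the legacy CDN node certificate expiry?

The legacy CDN node certificate expiry leads to the payment CDN node restart, the search DNS resolver timeout, the auth web server disk saturation, the upstream API gateway restart; the auth database certificate expiry is not among them.

No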